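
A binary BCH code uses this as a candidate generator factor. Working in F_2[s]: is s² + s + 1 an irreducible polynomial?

Yes

Write g(s) = s² + s + 1.
Check for roots in F_2: g(0) = 1; g(1) = 1.
No roots. A degree-2 polynomial over a field with no linear factor is irreducible.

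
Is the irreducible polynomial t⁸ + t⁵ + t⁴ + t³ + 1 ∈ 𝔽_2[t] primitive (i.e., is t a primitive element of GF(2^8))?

Write f(t) = t⁸ + t⁵ + t⁴ + t³ + 1.
|GF(2^8)^×| = 2^8 − 1 = 255. Prime factorization: 255 = 3·5·17.
f is primitive ⇔ t has order 255 in GF(2)[t]/(f), i.e. t^(255/q) ≠ 1 for each prime q | 255.
t^(85) mod f = 1
t^(51) mod f = 1
t^(15) mod f = t⁶ + t³ + t² + t.
Since t^(85) = 1, the order of t divides 85 < 255; not primitive.

No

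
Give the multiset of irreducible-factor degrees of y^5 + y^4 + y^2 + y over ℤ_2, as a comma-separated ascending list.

Write h(y) = y^5 + y^4 + y^2 + y.
Roots in ℤ_2: h(0) = 0 → root; h(1) = 0 → root.
Linear factors from roots: (y), (y + 1).
Complete factorization: h(y) = (y)·(y + 1)^2·(y^2 + y + 1).
Factor degrees with multiplicity: 1 + 1 + 1 + 2 = 5.

1, 1, 1, 2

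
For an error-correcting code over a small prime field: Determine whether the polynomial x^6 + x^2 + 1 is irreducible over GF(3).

No

Write m(x) = x^6 + x^2 + 1.
Check for roots in GF(3): m(0) = 1; m(1) = 0 → root; m(2) = 0 → root.
m(1) = 0, so (x − 1) divides m(x); m is reducible.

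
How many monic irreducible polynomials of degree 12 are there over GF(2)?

335

x^(2^12) − x is the product of all monic irreducibles of degree dividing 12; Möbius inversion gives N = (1/12) Σ μ(12/d)·2^d.
Divisors of 12: 1, 2, 3, 4, 6, 12; μ(12/d) for each: 0, 1, 0, -1, -1, 1.
Σ = 2^2 − 2^4 − 2^6 + 2^12 = 4020.
N = 4020/12 = 335.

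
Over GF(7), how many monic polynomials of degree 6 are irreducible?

19544

Gauss's count: N_{7}(6) = (1/6) Σ_{d|6} μ(6/d)·7^d.
Divisors of 6: 1, 2, 3, 6; μ(6/d) for each: 1, -1, -1, 1.
Σ = 7^1 − 7^2 − 7^3 + 7^6 = 117264.
N = 117264/6 = 19544.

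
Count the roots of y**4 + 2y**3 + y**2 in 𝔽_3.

Write P(y) = y**4 + 2y**3 + y**2.
Evaluate at each of the 3 elements of 𝔽_3:
P(0) = 0 → root; P(1) = 1; P(2) = 0 → root.
Roots: {0, 2}.

2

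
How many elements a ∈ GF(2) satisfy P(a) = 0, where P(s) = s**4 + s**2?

Evaluate at each of the 2 elements of GF(2):
P(0) = 0 → root; P(1) = 0 → root.
Roots: {0, 1}.

2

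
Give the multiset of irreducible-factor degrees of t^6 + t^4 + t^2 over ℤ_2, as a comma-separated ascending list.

1, 1, 2, 2

Write f(t) = t^6 + t^4 + t^2.
Roots in ℤ_2: f(0) = 0 → root; f(1) = 1.
Linear factors from roots: (t).
Complete factorization: f(t) = (t)^2·(t^2 + t + 1)^2.
Factor degrees with multiplicity: 1 + 1 + 2 + 2 = 6.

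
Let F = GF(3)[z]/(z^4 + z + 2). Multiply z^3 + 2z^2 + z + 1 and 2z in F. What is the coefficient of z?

0

Multiply in GF(3)[z]: (z^3 + 2z^2 + z + 1)·(2z) = 2z^4 + z^3 + 2z^2 + 2z.
Reduce using z^4 ≡ 2z + 1 (mod z^4 + z + 2).
Reduced: z^3 + 2z^2 + 2.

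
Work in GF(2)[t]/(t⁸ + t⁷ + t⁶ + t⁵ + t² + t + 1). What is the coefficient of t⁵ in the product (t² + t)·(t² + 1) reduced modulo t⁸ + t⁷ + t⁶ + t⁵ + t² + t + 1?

Multiply in GF(2)[t]: (t² + t)·(t² + 1) = t⁴ + t³ + t² + t.
Reduced: t⁴ + t³ + t² + t.

0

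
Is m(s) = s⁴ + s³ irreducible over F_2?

Check for roots in F_2: m(0) = 0 → root; m(1) = 0 → root.
m(0) = 0, so (s) divides m(s); m is reducible.

No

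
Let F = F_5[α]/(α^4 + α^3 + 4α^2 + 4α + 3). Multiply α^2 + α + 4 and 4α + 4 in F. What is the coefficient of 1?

1

Multiply in F_5[α]: (α^2 + α + 4)·(4α + 4) = 4α^3 + 3α^2 + 1.
Reduced: 4α^3 + 3α^2 + 1.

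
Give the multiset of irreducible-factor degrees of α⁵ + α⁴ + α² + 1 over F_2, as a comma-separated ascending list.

1, 4

Write f(α) = α⁵ + α⁴ + α² + 1.
Roots in F_2: f(0) = 1; f(1) = 0 → root.
Linear factors from roots: (α + 1).
Complete factorization: f(α) = (α + 1)·(α⁴ + α + 1).
Factor degrees with multiplicity: 1 + 4 = 5.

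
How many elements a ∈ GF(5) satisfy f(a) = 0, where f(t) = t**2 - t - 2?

2

Evaluate at each of the 5 elements of GF(5):
f(0) = 3; f(1) = 3; f(2) = 0 → root; f(3) = 4; f(4) = 0 → root.
Roots: {2, 4}.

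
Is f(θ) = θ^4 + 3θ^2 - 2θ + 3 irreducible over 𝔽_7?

No

Check for roots in 𝔽_7: f(0) = 3; f(1) = 5; f(2) = 6; f(3) = 0 → root; f(4) = 5; f(5) = 0 → root; f(6) = 2.
f(3) = 0, so (θ − 3) divides f(θ); f is reducible.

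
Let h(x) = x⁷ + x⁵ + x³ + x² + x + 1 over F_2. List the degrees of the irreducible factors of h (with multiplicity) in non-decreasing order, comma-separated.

Roots in F_2: h(0) = 1; h(1) = 0 → root.
Linear factors from roots: (x + 1).
Complete factorization: h(x) = (x + 1)^2·(x² + x + 1)·(x³ + x² + 1).
Factor degrees with multiplicity: 1 + 1 + 2 + 3 = 7.

1, 1, 2, 3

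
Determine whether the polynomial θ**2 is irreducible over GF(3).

Write P(θ) = θ**2.
Check for roots in GF(3): P(0) = 0 → root; P(1) = 1; P(2) = 1.
P(0) = 0, so (θ) divides P(θ); P is reducible.

No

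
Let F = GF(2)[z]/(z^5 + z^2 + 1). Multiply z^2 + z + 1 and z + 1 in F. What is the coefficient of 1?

1

Multiply in GF(2)[z]: (z^2 + z + 1)·(z + 1) = z^3 + 1.
Reduced: z^3 + 1.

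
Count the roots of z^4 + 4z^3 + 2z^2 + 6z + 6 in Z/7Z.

3

Write f(z) = z^4 + 4z^3 + 2z^2 + 6z + 6.
Evaluate at each of the 7 elements of Z/7Z:
f(0) = 6; f(1) = 5; f(2) = 4; f(3) = 0 → root; f(4) = 0 → root; f(5) = 0 → root; f(6) = 6.
Roots: {3, 4, 5}.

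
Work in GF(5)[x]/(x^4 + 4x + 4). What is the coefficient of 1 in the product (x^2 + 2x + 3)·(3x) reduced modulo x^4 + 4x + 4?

0

Multiply in GF(5)[x]: (x^2 + 2x + 3)·(3x) = 3x^3 + x^2 + 4x.
Reduced: 3x^3 + x^2 + 4x.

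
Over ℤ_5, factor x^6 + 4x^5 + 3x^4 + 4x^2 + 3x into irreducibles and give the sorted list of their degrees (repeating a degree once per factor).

Write h(x) = x^6 + 4x^5 + 3x^4 + 4x^2 + 3x.
Roots in ℤ_5: h(0) = 0 → root; h(1) = 0 → root; h(2) = 2; h(3) = 4; h(4) = 1.
Linear factors from roots: (x), (x + 4).
Complete factorization: h(x) = (x)·(x + 4)·(x^2 + 2x + 4)·(x^2 + 3x + 3).
Factor degrees with multiplicity: 1 + 1 + 2 + 2 = 6.

1, 1, 2, 2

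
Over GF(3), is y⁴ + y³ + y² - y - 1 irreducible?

Write h(y) = y⁴ + y³ + y² - y - 1.
Check for roots in GF(3): h(0) = 2; h(1) = 1; h(2) = 1.
No roots, so no linear factors.
Monic irreducibles of degree 2 over GF(3): y² + 1, y² + y - 1, y² - y - 1.
None of them divide h (all give nonzero remainder).
No irreducible factor of degree ≤ 2 exists, so h is irreducible over GF(3).

Yes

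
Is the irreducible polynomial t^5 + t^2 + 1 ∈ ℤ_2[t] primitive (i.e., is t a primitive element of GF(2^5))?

Yes

Write f(t) = t^5 + t^2 + 1.
|GF(2^5)^×| = 2^5 − 1 = 31. Prime factorization: 31 = 31.
f is primitive ⇔ t has order 31 in GF(2)[t]/(f), i.e. t^(31/q) ≠ 1 for each prime q | 31.
t^(1) mod f = t.
None equal 1, so t has full order 31; f is primitive.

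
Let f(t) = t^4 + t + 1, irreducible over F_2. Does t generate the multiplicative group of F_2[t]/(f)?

Yes

|GF(2^4)^×| = 2^4 − 1 = 15. Prime factorization: 15 = 3·5.
f is primitive ⇔ t has order 15 in GF(2)[t]/(f), i.e. t^(15/q) ≠ 1 for each prime q | 15.
t^(5) mod f = t^2 + t.
t^(3) mod f = t^3.
None equal 1, so t has full order 15; f is primitive.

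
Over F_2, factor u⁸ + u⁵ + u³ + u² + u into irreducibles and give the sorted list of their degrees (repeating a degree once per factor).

Write h(u) = u⁸ + u⁵ + u³ + u² + u.
Roots in F_2: h(0) = 0 → root; h(1) = 1.
Linear factors from roots: (u).
Complete factorization: h(u) = (u)·(u² + u + 1)^2·(u³ + u + 1).
Factor degrees with multiplicity: 1 + 2 + 2 + 3 = 8.

1, 2, 2, 3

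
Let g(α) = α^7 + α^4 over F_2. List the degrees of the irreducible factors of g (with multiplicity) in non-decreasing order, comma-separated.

Roots in F_2: g(0) = 0 → root; g(1) = 0 → root.
Linear factors from roots: (α), (α + 1).
Complete factorization: g(α) = (α + 1)·(α)^4·(α^2 + α + 1).
Factor degrees with multiplicity: 1 + 1 + 1 + 1 + 1 + 2 = 7.

1, 1, 1, 1, 1, 2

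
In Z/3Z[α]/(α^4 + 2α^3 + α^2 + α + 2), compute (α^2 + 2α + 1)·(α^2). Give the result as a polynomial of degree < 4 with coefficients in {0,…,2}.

2α + 1

Multiply in Z/3Z[α]: (α^2 + 2α + 1)·(α^2) = α^4 + 2α^3 + α^2.
Reduce using α^4 ≡ α^3 + 2α^2 + 2α + 1 (mod α^4 + 2α^3 + α^2 + α + 2).
Reduced: 2α + 1.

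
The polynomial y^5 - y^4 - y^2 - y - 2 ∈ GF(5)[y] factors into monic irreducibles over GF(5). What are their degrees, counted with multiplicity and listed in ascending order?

5

Write h(y) = y^5 - y^4 - y^2 - y - 2.
Roots in GF(5): h(0) = 3; h(1) = 1; h(2) = 3; h(3) = 3; h(4) = 1.
Complete factorization: h(y) = (y^5 - y^4 - y^2 - y - 2).
Factor degrees with multiplicity: 5 = 5.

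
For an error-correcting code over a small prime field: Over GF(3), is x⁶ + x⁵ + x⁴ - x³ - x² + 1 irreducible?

Yes

Write h(x) = x⁶ + x⁵ + x⁴ - x³ - x² + 1.
Check for roots in GF(3): h(0) = 1; h(1) = 2; h(2) = 2.
No roots, so no linear factors.
Monic irreducibles of degree 2 over GF(3): x² + 1, x² + x - 1, x² - x - 1.
None of them divide h (all give nonzero remainder).
Degree-3 irreducible divisors: test the 8 monic irreducibles of degree 3 over GF(3).
None of them divide h (all give nonzero remainder).
No irreducible factor of degree ≤ 3 exists, so h is irreducible over GF(3).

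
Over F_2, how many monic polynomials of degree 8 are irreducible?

30

Gauss's count: N_{2}(8) = (1/8) Σ_{d|8} μ(8/d)·2^d.
Divisors of 8: 1, 2, 4, 8; μ(8/d) for each: 0, 0, -1, 1.
Σ = − 2^4 + 2^8 = 240.
N = 240/8 = 30.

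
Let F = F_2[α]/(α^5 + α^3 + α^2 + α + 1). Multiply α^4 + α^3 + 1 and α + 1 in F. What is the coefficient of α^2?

1

Multiply in F_2[α]: (α^4 + α^3 + 1)·(α + 1) = α^5 + α^3 + α + 1.
Reduce using α^5 ≡ α^3 + α^2 + α + 1 (mod α^5 + α^3 + α^2 + α + 1).
Reduced: α^2.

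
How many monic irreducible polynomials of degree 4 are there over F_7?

588

Gauss's count: N_{7}(4) = (1/4) Σ_{d|4} μ(4/d)·7^d.
Divisors of 4: 1, 2, 4; μ(4/d) for each: 0, -1, 1.
Σ = − 7^2 + 7^4 = 2352.
N = 2352/4 = 588.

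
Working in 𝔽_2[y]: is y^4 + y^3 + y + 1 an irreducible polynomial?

No

Write h(y) = y^4 + y^3 + y + 1.
Check for roots in 𝔽_2: h(0) = 1; h(1) = 0 → root.
h(1) = 0, so (y − 1) divides h(y); h is reducible.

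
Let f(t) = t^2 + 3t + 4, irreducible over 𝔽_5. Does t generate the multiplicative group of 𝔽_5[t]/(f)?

|GF(5^2)^×| = 5^2 − 1 = 24. Prime factorization: 24 = 2^3·3.
f is primitive ⇔ t has order 24 in GF(5)[t]/(f), i.e. t^(24/q) ≠ 1 for each prime q | 24.
t^(12) mod f = 1
t^(8) mod f = 3t + 4.
Since t^(12) = 1, the order of t divides 12 < 24; not primitive.

No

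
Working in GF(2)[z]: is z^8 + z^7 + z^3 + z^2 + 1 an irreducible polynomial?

Yes

Write P(z) = z^8 + z^7 + z^3 + z^2 + 1.
Check for roots in GF(2): P(0) = 1; P(1) = 1.
No roots, so no linear factors.
Monic irreducibles of degree 2 over GF(2): z^2 + z + 1.
None of them divide P (all give nonzero remainder).
Monic irreducibles of degree 3 over GF(2): z^3 + z + 1, z^3 + z^2 + 1.
None of them divide P (all give nonzero remainder).
Monic irreducibles of degree 4 over GF(2): z^4 + z + 1, z^4 + z^3 + 1, z^4 + z^3 + z^2 + z + 1.
None of them divide P (all give nonzero remainder).
No irreducible factor of degree ≤ 4 exists, so P is irreducible over GF(2).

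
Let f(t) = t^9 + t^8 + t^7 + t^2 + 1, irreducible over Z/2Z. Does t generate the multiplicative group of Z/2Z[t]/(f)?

|GF(2^9)^×| = 2^9 − 1 = 511. Prime factorization: 511 = 7·73.
f is primitive ⇔ t has order 511 in GF(2)[t]/(f), i.e. t^(511/q) ≠ 1 for each prime q | 511.
t^(73) mod f = t^7 + t^4 + t^3 + t^2 + t.
t^(7) mod f = t^7.
None equal 1, so t has full order 511; f is primitive.

Yes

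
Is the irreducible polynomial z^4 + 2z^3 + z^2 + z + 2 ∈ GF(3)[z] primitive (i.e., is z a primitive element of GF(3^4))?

Write f(z) = z^4 + 2z^3 + z^2 + z + 2.
|GF(3^4)^×| = 3^4 − 1 = 80. Prime factorization: 80 = 2^4·5.
f is primitive ⇔ z has order 80 in GF(3)[z]/(f), i.e. z^(80/q) ≠ 1 for each prime q | 80.
z^(40) mod f = 2.
z^(16) mod f = z^3 + 1.
None equal 1, so z has full order 80; f is primitive.

Yes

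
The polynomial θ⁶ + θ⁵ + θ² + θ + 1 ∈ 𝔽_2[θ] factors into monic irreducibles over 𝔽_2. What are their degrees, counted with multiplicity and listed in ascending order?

Write h(θ) = θ⁶ + θ⁵ + θ² + θ + 1.
Roots in 𝔽_2: h(0) = 1; h(1) = 1.
Complete factorization: h(θ) = (θ⁶ + θ⁵ + θ² + θ + 1).
Factor degrees with multiplicity: 6 = 6.

6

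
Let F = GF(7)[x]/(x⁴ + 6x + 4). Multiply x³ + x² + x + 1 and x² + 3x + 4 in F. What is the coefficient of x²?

Multiply in GF(7)[x]: (x³ + x² + x + 1)·(x² + 3x + 4) = x⁵ + 4x⁴ + x³ + x² + 4.
Reduce using x⁴ ≡ x + 3 (mod x⁴ + 6x + 4).
Reduced: x³ + 2x² + 2.

2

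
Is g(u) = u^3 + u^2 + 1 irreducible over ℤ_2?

Check for roots in ℤ_2: g(0) = 1; g(1) = 1.
No roots. A degree-3 polynomial over a field with no linear factor is irreducible.

Yes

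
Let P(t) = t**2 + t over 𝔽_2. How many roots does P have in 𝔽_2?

Evaluate at each of the 2 elements of 𝔽_2:
P(0) = 0 → root; P(1) = 0 → root.
Roots: {0, 1}.

2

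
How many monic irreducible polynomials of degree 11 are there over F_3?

16104

Gauss's count: N_{3}(11) = (1/11) Σ_{d|11} μ(11/d)·3^d.
Divisors of 11: 1, 11; μ(11/d) for each: -1, 1.
Σ = − 3^1 + 3^11 = 177144.
N = 177144/11 = 16104.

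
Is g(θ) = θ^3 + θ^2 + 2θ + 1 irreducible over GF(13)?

Yes

Check each element of GF(13) for a root: g(0)=1, g(1)=5, g(2)=4, g(3)=4, g(4)=11, g(5)=5, g(6)=5, g(7)=4, g(8)=8, g(9)=10, g(10)=3, g(11)=6, g(12)=12.
No roots. A degree-3 polynomial over a field with no linear factor is irreducible.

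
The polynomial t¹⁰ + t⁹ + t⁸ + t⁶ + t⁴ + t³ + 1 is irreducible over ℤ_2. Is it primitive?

Yes

Write f(t) = t¹⁰ + t⁹ + t⁸ + t⁶ + t⁴ + t³ + 1.
|GF(2^10)^×| = 2^10 − 1 = 1023. Prime factorization: 1023 = 3·11·31.
f is primitive ⇔ t has order 1023 in GF(2)[t]/(f), i.e. t^(1023/q) ≠ 1 for each prime q | 1023.
t^(341) mod f = t⁹ + t⁸ + t⁷ + t⁴ + t³ + t.
t^(93) mod f = t⁹ + t⁵ + t⁴ + t³ + t² + t.
t^(33) mod f = t⁷ + t⁶ + t³.
None equal 1, so t has full order 1023; f is primitive.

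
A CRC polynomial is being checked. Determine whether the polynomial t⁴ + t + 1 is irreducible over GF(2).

Write h(t) = t⁴ + t + 1.
Check for roots in GF(2): h(0) = 1; h(1) = 1.
No roots, so no linear factors.
Monic irreducibles of degree 2 over GF(2): t² + t + 1.
None of them divide h (all give nonzero remainder).
No irreducible factor of degree ≤ 2 exists, so h is irreducible over GF(2).

Yes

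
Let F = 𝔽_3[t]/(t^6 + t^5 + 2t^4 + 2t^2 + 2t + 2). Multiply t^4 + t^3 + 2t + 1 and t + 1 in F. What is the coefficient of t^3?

1

Multiply in 𝔽_3[t]: (t^4 + t^3 + 2t + 1)·(t + 1) = t^5 + 2t^4 + t^3 + 2t^2 + 1.
Reduced: t^5 + 2t^4 + t^3 + 2t^2 + 1.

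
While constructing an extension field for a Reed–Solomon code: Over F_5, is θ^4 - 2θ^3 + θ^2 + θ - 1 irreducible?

No

Write m(θ) = θ^4 - 2θ^3 + θ^2 + θ - 1.
Check for roots in F_5: m(0) = 4; m(1) = 0 → root; m(2) = 0 → root; m(3) = 3; m(4) = 2.
m(1) = 0, so (θ − 1) divides m(θ); m is reducible.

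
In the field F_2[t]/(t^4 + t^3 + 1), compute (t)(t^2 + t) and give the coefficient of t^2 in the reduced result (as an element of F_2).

Multiply in F_2[t]: (t)·(t^2 + t) = t^3 + t^2.
Reduced: t^3 + t^2.

1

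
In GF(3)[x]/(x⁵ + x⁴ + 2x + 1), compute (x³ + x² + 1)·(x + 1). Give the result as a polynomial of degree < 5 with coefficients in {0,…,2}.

Multiply in GF(3)[x]: (x³ + x² + 1)·(x + 1) = x⁴ + 2x³ + x² + x + 1.
Reduced: x⁴ + 2x³ + x² + x + 1.

x^4 + 2x^3 + x^2 + x + 1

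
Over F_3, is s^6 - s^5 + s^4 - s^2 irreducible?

Write h(s) = s^6 - s^5 + s^4 - s^2.
Check for roots in F_3: h(0) = 0 → root; h(1) = 0 → root; h(2) = 2.
h(0) = 0, so (s) divides h(s); h is reducible.

No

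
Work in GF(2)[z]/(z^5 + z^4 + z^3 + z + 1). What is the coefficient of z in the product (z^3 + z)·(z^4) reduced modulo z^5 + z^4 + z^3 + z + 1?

Multiply in GF(2)[z]: (z^3 + z)·(z^4) = z^7 + z^5.
Reduce using z^5 ≡ z^4 + z^3 + z + 1 (mod z^5 + z^4 + z^3 + z + 1).
Reduced: 1.

0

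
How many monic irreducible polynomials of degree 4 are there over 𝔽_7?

588

The number of monic irreducibles of degree 4 over GF(7) is (1/4)·Σ_{d∣4} μ(4/d) 7^d.
Divisors of 4: 1, 2, 4; μ(4/d) for each: 0, -1, 1.
Σ = − 7^2 + 7^4 = 2352.
N = 2352/4 = 588.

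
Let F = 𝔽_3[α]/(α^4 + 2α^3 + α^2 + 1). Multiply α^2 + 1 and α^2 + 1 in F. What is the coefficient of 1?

Multiply in 𝔽_3[α]: (α^2 + 1)·(α^2 + 1) = α^4 + 2α^2 + 1.
Reduce using α^4 ≡ α^3 + 2α^2 + 2 (mod α^4 + 2α^3 + α^2 + 1).
Reduced: α^3 + α^2.

0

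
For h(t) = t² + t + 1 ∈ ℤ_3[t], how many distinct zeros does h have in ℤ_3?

Evaluate at each of the 3 elements of ℤ_3:
h(0) = 1; h(1) = 0 → root; h(2) = 1.
Roots: {1}.

1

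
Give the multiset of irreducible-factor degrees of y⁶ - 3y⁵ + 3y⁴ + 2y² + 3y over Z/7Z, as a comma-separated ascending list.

Write h(y) = y⁶ - 3y⁵ + 3y⁴ + 2y² + 3y.
Linear factors from roots: (y), (y + 2).
Complete factorization: h(y) = (y)·(y + 2)·(y² + 1)·(y² + 2y - 2).
Factor degrees with multiplicity: 1 + 1 + 2 + 2 = 6.

1, 1, 2, 2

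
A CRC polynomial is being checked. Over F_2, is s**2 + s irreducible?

Write h(s) = s**2 + s.
Check for roots in F_2: h(0) = 0 → root; h(1) = 0 → root.
h(0) = 0, so (s) divides h(s); h is reducible.

No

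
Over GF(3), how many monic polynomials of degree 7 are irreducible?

312

Gauss's count: N_{3}(7) = (1/7) Σ_{d|7} μ(7/d)·3^d.
Divisors of 7: 1, 7; μ(7/d) for each: -1, 1.
Σ = − 3^1 + 3^7 = 2184.
N = 2184/7 = 312.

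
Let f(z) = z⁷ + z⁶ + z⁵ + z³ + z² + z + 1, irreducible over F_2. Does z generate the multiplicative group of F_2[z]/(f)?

|GF(2^7)^×| = 2^7 − 1 = 127. Prime factorization: 127 = 127.
f is primitive ⇔ z has order 127 in GF(2)[z]/(f), i.e. z^(127/q) ≠ 1 for each prime q | 127.
z^(1) mod f = z.
None equal 1, so z has full order 127; f is primitive.

Yes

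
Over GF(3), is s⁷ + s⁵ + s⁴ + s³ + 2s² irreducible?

Write m(s) = s⁷ + s⁵ + s⁴ + s³ + 2s².
Check for roots in GF(3): m(0) = 0 → root; m(1) = 0 → root; m(2) = 0 → root.
m(0) = 0, so (s) divides m(s); m is reducible.

No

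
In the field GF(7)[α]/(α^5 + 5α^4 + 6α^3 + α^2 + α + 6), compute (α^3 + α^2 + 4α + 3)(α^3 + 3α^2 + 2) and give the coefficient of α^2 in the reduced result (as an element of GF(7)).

Multiply in GF(7)[α]: (α^3 + α^2 + 4α + 3)·(α^3 + 3α^2 + 2) = α^6 + 4α^5 + 3α^3 + 4α^2 + α + 6.
Reduce using α^5 ≡ 2α^4 + α^3 + 6α^2 + 6α + 1 (mod α^5 + 5α^4 + 6α^3 + α^2 + α + 6).
Reduced: 6α^4 + α^3 + 4α^2 + 3α + 5.

4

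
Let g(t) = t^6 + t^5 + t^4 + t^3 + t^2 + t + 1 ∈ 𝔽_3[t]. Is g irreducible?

Yes

Check for roots in 𝔽_3: g(0) = 1; g(1) = 1; g(2) = 1.
No roots, so no linear factors.
Monic irreducibles of degree 2 over GF(3): t^2 + 1, t^2 + t - 1, t^2 - t - 1.
None of them divide g (all give nonzero remainder).
Degree-3 irreducible divisors: test the 8 monic irreducibles of degree 3 over GF(3).
None of them divide g (all give nonzero remainder).
No irreducible factor of degree ≤ 3 exists, so g is irreducible over GF(3).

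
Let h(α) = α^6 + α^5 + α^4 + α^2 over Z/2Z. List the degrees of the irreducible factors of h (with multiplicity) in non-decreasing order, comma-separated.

1, 1, 1, 3

Roots in Z/2Z: h(0) = 0 → root; h(1) = 0 → root.
Linear factors from roots: (α), (α + 1).
Complete factorization: h(α) = (α + 1)·(α)^2·(α^3 + α + 1).
Factor degrees with multiplicity: 1 + 1 + 1 + 3 = 6.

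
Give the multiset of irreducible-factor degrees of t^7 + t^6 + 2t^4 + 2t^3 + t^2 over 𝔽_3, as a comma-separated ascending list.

1, 1, 2, 3

Write f(t) = t^7 + t^6 + 2t^4 + 2t^3 + t^2.
Roots in 𝔽_3: f(0) = 0 → root; f(1) = 1; f(2) = 1.
Linear factors from roots: (t).
Complete factorization: f(t) = (t)^2·(t^2 + 1)·(t^3 + t^2 + 2t + 1).
Factor degrees with multiplicity: 1 + 1 + 2 + 3 = 7.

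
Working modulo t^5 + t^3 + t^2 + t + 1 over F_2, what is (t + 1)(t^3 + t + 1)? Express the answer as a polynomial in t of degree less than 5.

Multiply in F_2[t]: (t + 1)·(t^3 + t + 1) = t^4 + t^3 + t^2 + 1.
Reduced: t^4 + t^3 + t^2 + 1.

t^4 + t^3 + t^2 + 1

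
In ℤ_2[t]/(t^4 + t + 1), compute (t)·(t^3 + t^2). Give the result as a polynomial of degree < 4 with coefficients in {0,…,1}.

Multiply in ℤ_2[t]: (t)·(t^3 + t^2) = t^4 + t^3.
Reduce using t^4 ≡ t + 1 (mod t^4 + t + 1).
Reduced: t^3 + t + 1.

t^3 + t + 1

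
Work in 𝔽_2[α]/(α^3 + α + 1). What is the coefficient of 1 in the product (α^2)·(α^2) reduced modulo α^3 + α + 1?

0

Multiply in 𝔽_2[α]: (α^2)·(α^2) = α^4.
Reduce using α^3 ≡ α + 1 (mod α^3 + α + 1).
Reduced: α^2 + α.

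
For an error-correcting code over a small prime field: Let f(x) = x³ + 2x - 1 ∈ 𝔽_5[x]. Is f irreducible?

Yes

Check for roots in 𝔽_5: f(0) = 4; f(1) = 2; f(2) = 1; f(3) = 2; f(4) = 1.
No roots. A degree-3 polynomial over a field with no linear factor is irreducible.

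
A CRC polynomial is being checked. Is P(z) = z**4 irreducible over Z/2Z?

Check for roots in Z/2Z: P(0) = 0 → root; P(1) = 1.
P(0) = 0, so (z) divides P(z); P is reducible.

No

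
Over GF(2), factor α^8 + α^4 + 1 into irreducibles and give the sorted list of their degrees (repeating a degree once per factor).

2, 2, 2, 2

Write g(α) = α^8 + α^4 + 1.
Roots in GF(2): g(0) = 1; g(1) = 1.
Complete factorization: g(α) = (α^2 + α + 1)^4.
Factor degrees with multiplicity: 2 + 2 + 2 + 2 = 8.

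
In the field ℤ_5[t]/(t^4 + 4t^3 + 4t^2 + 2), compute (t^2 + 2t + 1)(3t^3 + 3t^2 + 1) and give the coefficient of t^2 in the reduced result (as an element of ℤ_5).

Multiply in ℤ_5[t]: (t^2 + 2t + 1)·(3t^3 + 3t^2 + 1) = 3t^5 + 4t^4 + 4t^3 + 4t^2 + 2t + 1.
Reduce using t^4 ≡ t^3 + t^2 + 3 (mod t^4 + 4t^3 + 4t^2 + 2).
Reduced: 4t^3 + t^2 + t + 2.

1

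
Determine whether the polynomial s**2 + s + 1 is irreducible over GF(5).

Yes

Write f(s) = s**2 + s + 1.
Check for roots in GF(5): f(0) = 1; f(1) = 3; f(2) = 2; f(3) = 3; f(4) = 1.
No roots. A degree-2 polynomial over a field with no linear factor is irreducible.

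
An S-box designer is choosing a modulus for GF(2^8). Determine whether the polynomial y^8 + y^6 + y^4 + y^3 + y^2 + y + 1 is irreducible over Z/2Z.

Yes

Write m(y) = y^8 + y^6 + y^4 + y^3 + y^2 + y + 1.
Check for roots in Z/2Z: m(0) = 1; m(1) = 1.
No roots, so no linear factors.
Monic irreducibles of degree 2 over GF(2): y^2 + y + 1.
None of them divide m (all give nonzero remainder).
Monic irreducibles of degree 3 over GF(2): y^3 + y + 1, y^3 + y^2 + 1.
None of them divide m (all give nonzero remainder).
Monic irreducibles of degree 4 over GF(2): y^4 + y + 1, y^4 + y^3 + 1, y^4 + y^3 + y^2 + y + 1.
None of them divide m (all give nonzero remainder).
No irreducible factor of degree ≤ 4 exists, so m is irreducible over GF(2).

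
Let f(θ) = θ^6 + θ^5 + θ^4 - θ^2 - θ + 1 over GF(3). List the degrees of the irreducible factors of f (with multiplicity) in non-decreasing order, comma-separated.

6

Roots in GF(3): f(0) = 1; f(1) = 2; f(2) = 2.
Complete factorization: f(θ) = (θ^6 + θ^5 + θ^4 - θ^2 - θ + 1).
Factor degrees with multiplicity: 6 = 6.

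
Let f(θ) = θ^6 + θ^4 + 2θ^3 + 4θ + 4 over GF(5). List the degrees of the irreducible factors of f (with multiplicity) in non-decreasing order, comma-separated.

Roots in GF(5): f(0) = 4; f(1) = 2; f(2) = 3; f(3) = 0 → root; f(4) = 0 → root.
Linear factors from roots: (θ + 2), (θ + 1).
Complete factorization: f(θ) = (θ + 2)·(θ + 1)^3·(θ^2 + 2).
Factor degrees with multiplicity: 1 + 1 + 1 + 1 + 2 = 6.

1, 1, 1, 1, 2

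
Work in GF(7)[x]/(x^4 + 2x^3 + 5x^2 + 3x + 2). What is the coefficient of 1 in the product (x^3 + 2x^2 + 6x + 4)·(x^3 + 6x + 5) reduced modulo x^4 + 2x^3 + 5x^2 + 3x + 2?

6

Multiply in GF(7)[x]: (x^3 + 2x^2 + 6x + 4)·(x^3 + 6x + 5) = x^6 + 2x^5 + 5x^4 + 4x^2 + 5x + 6.
Reduce using x^4 ≡ 5x^3 + 2x^2 + 4x + 5 (mod x^4 + 2x^3 + 5x^2 + 3x + 2).
Reduced: 4x^3 + 2x^2 + 5x + 6.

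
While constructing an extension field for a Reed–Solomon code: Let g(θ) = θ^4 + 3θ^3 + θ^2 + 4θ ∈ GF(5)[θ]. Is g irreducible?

No

Check for roots in GF(5): g(0) = 0 → root; g(1) = 4; g(2) = 2; g(3) = 3; g(4) = 0 → root.
g(0) = 0, so (θ) divides g(θ); g is reducible.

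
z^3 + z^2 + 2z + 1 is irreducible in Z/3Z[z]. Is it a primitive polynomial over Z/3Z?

Yes

Write f(z) = z^3 + z^2 + 2z + 1.
|GF(3^3)^×| = 3^3 − 1 = 26. Prime factorization: 26 = 2·13.
f is primitive ⇔ z has order 26 in GF(3)[z]/(f), i.e. z^(26/q) ≠ 1 for each prime q | 26.
z^(13) mod f = 2.
z^(2) mod f = z^2.
None equal 1, so z has full order 26; f is primitive.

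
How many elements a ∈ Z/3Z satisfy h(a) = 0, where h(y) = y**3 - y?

Evaluate at each of the 3 elements of Z/3Z:
h(0) = 0 → root; h(1) = 0 → root; h(2) = 0 → root.
Roots: {0, 1, 2}.

3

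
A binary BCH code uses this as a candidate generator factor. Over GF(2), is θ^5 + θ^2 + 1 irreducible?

Write f(θ) = θ^5 + θ^2 + 1.
Check for roots in GF(2): f(0) = 1; f(1) = 1.
No roots, so no linear factors.
Monic irreducibles of degree 2 over GF(2): θ^2 + θ + 1.
None of them divide f (all give nonzero remainder).
No irreducible factor of degree ≤ 2 exists, so f is irreducible over GF(2).

Yes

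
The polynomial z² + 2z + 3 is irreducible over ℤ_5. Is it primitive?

Write f(z) = z² + 2z + 3.
|GF(5^2)^×| = 5^2 − 1 = 24. Prime factorization: 24 = 2^3·3.
f is primitive ⇔ z has order 24 in GF(5)[z]/(f), i.e. z^(24/q) ≠ 1 for each prime q | 24.
z^(12) mod f = 4.
z^(8) mod f = 4z + 1.
None equal 1, so z has full order 24; f is primitive.

Yes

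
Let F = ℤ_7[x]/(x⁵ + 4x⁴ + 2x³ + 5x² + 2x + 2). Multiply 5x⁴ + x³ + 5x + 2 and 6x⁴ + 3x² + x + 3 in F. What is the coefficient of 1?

3

Multiply in ℤ_7[x]: (5x⁴ + x³ + 5x + 2)·(6x⁴ + 3x² + x + 3) = 2x⁸ + 6x⁷ + x⁶ + 3x⁵ + 4x³ + 4x² + 3x + 6.
Reduce using x⁵ ≡ 3x⁴ + 5x³ + 2x² + 5x + 5 (mod x⁵ + 4x⁴ + 2x³ + 5x² + 2x + 2).
Reduced: 4x⁴ + 4x³ + x² + 4x + 3.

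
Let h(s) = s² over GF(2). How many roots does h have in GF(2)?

1

Evaluate at each of the 2 elements of GF(2):
h(0) = 0 → root; h(1) = 1.
Roots: {0}.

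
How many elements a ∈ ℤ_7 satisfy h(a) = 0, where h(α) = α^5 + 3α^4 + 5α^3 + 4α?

3

Evaluate at each of the 7 elements of ℤ_7:
h(0) = 0 → root; h(1) = 6; h(2) = 2; h(3) = 3; h(4) = 0 → root; h(5) = 3; h(6) = 0 → root.
Roots: {0, 4, 6}.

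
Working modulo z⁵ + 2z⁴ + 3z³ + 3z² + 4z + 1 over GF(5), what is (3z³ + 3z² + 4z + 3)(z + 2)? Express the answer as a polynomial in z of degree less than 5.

Multiply in GF(5)[z]: (3z³ + 3z² + 4z + 3)·(z + 2) = 3z⁴ + 4z³ + z + 1.
Reduced: 3z⁴ + 4z³ + z + 1.

3z^4 + 4z^3 + z + 1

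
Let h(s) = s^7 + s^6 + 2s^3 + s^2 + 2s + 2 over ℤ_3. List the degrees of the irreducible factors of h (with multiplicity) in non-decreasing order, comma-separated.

Roots in ℤ_3: h(0) = 2; h(1) = 0 → root; h(2) = 2.
Linear factors from roots: (s + 2).
Complete factorization: h(s) = (s + 2)·(s^3 + s^2 + 2)·(s^3 + s^2 + s + 2).
Factor degrees with multiplicity: 1 + 3 + 3 = 7.

1, 3, 3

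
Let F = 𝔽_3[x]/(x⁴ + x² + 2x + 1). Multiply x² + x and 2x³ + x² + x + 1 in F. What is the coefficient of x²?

1

Multiply in 𝔽_3[x]: (x² + x)·(2x³ + x² + x + 1) = 2x⁵ + 2x³ + 2x² + x.
Reduce using x⁴ ≡ 2x² + x + 2 (mod x⁴ + x² + 2x + 1).
Reduced: x² + 2x.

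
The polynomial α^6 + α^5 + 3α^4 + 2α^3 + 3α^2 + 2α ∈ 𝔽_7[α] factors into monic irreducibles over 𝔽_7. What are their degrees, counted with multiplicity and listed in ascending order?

Write f(α) = α^6 + α^5 + 3α^4 + 2α^3 + 3α^2 + 2α.
Linear factors from roots: (α), (α - 3).
Complete factorization: f(α) = (α)·(α - 3)^2·(α^3 + α + 1).
Factor degrees with multiplicity: 1 + 1 + 1 + 3 = 6.

1, 1, 1, 3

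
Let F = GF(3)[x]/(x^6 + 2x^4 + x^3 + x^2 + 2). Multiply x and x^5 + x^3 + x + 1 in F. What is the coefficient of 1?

Multiply in GF(3)[x]: (x)·(x^5 + x^3 + x + 1) = x^6 + x^4 + x^2 + x.
Reduce using x^6 ≡ x^4 + 2x^3 + 2x^2 + 1 (mod x^6 + 2x^4 + x^3 + x^2 + 2).
Reduced: 2x^4 + 2x^3 + x + 1.

1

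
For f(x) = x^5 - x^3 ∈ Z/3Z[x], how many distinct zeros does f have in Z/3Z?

Evaluate at each of the 3 elements of Z/3Z:
f(0) = 0 → root; f(1) = 0 → root; f(2) = 0 → root.
Roots: {0, 1, 2}.

3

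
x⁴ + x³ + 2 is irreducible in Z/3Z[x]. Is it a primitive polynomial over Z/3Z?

Write f(x) = x⁴ + x³ + 2.
|GF(3^4)^×| = 3^4 − 1 = 80. Prime factorization: 80 = 2^4·5.
f is primitive ⇔ x has order 80 in GF(3)[x]/(f), i.e. x^(80/q) ≠ 1 for each prime q | 80.
x^(40) mod f = 2.
x^(16) mod f = 2x² + 2x + 2.
None equal 1, so x has full order 80; f is primitive.

Yes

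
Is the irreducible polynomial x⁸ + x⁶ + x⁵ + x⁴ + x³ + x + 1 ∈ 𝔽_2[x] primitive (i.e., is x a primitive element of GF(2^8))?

Write f(x) = x⁸ + x⁶ + x⁵ + x⁴ + x³ + x + 1.
|GF(2^8)^×| = 2^8 − 1 = 255. Prime factorization: 255 = 3·5·17.
f is primitive ⇔ x has order 255 in GF(2)[x]/(f), i.e. x^(255/q) ≠ 1 for each prime q | 255.
x^(85) mod f = 1
x^(51) mod f = x⁶ + x⁵ + x⁴ + x³.
x^(15) mod f = x⁷ + x⁵ + x⁴ + x³ + x².
Since x^(85) = 1, the order of x divides 85 < 255; not primitive.

No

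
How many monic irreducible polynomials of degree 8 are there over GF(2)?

By the necklace-counting formula, N_2(8) = (1/8) Σ_{d|8} μ(8/d)·2^d.
Divisors of 8: 1, 2, 4, 8; μ(8/d) for each: 0, 0, -1, 1.
Σ = − 2^4 + 2^8 = 240.
N = 240/8 = 30.

30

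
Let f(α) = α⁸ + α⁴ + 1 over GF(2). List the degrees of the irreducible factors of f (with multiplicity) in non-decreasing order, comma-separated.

Roots in GF(2): f(0) = 1; f(1) = 1.
Complete factorization: f(α) = (α² + α + 1)^4.
Factor degrees with multiplicity: 2 + 2 + 2 + 2 = 8.

2, 2, 2, 2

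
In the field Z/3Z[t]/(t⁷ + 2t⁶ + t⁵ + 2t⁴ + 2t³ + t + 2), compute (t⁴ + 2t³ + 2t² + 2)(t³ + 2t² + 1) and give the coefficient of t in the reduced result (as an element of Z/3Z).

Multiply in Z/3Z[t]: (t⁴ + 2t³ + 2t² + 2)·(t³ + 2t² + 1) = t⁷ + t⁶ + 2t⁴ + t³ + 2.
Reduce using t⁷ ≡ t⁶ + 2t⁵ + t⁴ + t³ + 2t + 1 (mod t⁷ + 2t⁶ + t⁵ + 2t⁴ + 2t³ + t + 2).
Reduced: 2t⁶ + 2t⁵ + 2t³ + 2t.

2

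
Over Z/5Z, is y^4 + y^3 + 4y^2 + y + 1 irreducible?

Yes

Write m(y) = y^4 + y^3 + 4y^2 + y + 1.
Check for roots in Z/5Z: m(0) = 1; m(1) = 3; m(2) = 3; m(3) = 3; m(4) = 4.
No roots, so no linear factors.
Degree-2 irreducible divisors: test the 10 monic irreducibles of degree 2 over GF(5).
None of them divide m (all give nonzero remainder).
No irreducible factor of degree ≤ 2 exists, so m is irreducible over GF(5).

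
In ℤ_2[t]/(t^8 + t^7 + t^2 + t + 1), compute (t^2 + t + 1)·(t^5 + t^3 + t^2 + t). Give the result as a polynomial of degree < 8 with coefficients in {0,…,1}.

Multiply in ℤ_2[t]: (t^2 + t + 1)·(t^5 + t^3 + t^2 + t) = t^7 + t^6 + t^3 + t.
Reduced: t^7 + t^6 + t^3 + t.

t^7 + t^6 + t^3 + t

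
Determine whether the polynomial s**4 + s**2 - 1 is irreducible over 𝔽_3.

Write g(s) = s**4 + s**2 - 1.
Check for roots in 𝔽_3: g(0) = 2; g(1) = 1; g(2) = 1.
No roots, so no linear factors.
Monic irreducibles of degree 2 over GF(3): s**2 + 1, s**2 + s - 1, s**2 - s - 1.
None of them divide g (all give nonzero remainder).
No irreducible factor of degree ≤ 2 exists, so g is irreducible over GF(3).

Yes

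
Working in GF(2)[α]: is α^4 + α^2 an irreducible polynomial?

Write h(α) = α^4 + α^2.
Check for roots in GF(2): h(0) = 0 → root; h(1) = 0 → root.
h(0) = 0, so (α) divides h(α); h is reducible.

No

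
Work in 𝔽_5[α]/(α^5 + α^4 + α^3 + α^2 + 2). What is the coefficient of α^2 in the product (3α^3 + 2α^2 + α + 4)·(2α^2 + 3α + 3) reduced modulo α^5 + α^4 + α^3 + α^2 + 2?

Multiply in 𝔽_5[α]: (3α^3 + 2α^2 + α + 4)·(2α^2 + 3α + 3) = α^5 + 3α^4 + 2α^3 + 2α^2 + 2.
Reduce using α^5 ≡ 4α^4 + 4α^3 + 4α^2 + 3 (mod α^5 + α^4 + α^3 + α^2 + 2).
Reduced: 2α^4 + α^3 + α^2.

1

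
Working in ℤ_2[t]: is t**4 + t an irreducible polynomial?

No

Write m(t) = t**4 + t.
Check for roots in ℤ_2: m(0) = 0 → root; m(1) = 0 → root.
m(0) = 0, so (t) divides m(t); m is reducible.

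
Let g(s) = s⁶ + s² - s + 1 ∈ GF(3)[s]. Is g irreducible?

Yes

Check for roots in GF(3): g(0) = 1; g(1) = 2; g(2) = 1.
No roots, so no linear factors.
Monic irreducibles of degree 2 over GF(3): s² + 1, s² + s - 1, s² - s - 1.
None of them divide g (all give nonzero remainder).
Degree-3 irreducible divisors: test the 8 monic irreducibles of degree 3 over GF(3).
None of them divide g (all give nonzero remainder).
No irreducible factor of degree ≤ 3 exists, so g is irreducible over GF(3).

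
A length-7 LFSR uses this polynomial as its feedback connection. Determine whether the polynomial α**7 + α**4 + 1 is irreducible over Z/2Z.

Write h(α) = α**7 + α**4 + 1.
Check for roots in Z/2Z: h(0) = 1; h(1) = 1.
No roots, so no linear factors.
Monic irreducibles of degree 2 over GF(2): α**2 + α + 1.
None of them divide h (all give nonzero remainder).
Monic irreducibles of degree 3 over GF(2): α**3 + α + 1, α**3 + α**2 + 1.
None of them divide h (all give nonzero remainder).
No irreducible factor of degree ≤ 3 exists, so h is irreducible over GF(2).

Yes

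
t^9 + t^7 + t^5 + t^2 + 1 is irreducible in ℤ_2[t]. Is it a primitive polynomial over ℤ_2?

Write f(t) = t^9 + t^7 + t^5 + t^2 + 1.
|GF(2^9)^×| = 2^9 − 1 = 511. Prime factorization: 511 = 7·73.
f is primitive ⇔ t has order 511 in GF(2)[t]/(f), i.e. t^(511/q) ≠ 1 for each prime q | 511.
t^(73) mod f = t^8 + t^7 + t^6 + t^5 + t^3 + t.
t^(7) mod f = t^7.
None equal 1, so t has full order 511; f is primitive.

Yes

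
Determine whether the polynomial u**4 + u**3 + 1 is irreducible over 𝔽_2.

Write f(u) = u**4 + u**3 + 1.
Check for roots in 𝔽_2: f(0) = 1; f(1) = 1.
No roots, so no linear factors.
Monic irreducibles of degree 2 over GF(2): u**2 + u + 1.
None of them divide f (all give nonzero remainder).
No irreducible factor of degree ≤ 2 exists, so f is irreducible over GF(2).

Yes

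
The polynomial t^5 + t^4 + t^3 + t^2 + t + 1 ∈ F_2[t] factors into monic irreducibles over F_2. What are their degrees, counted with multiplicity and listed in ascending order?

Write f(t) = t^5 + t^4 + t^3 + t^2 + t + 1.
Roots in F_2: f(0) = 1; f(1) = 0 → root.
Linear factors from roots: (t + 1).
Complete factorization: f(t) = (t + 1)·(t^2 + t + 1)^2.
Factor degrees with multiplicity: 1 + 2 + 2 = 5.

1, 2, 2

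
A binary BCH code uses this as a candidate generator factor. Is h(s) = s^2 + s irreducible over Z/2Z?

Check for roots in Z/2Z: h(0) = 0 → root; h(1) = 0 → root.
h(0) = 0, so (s) divides h(s); h is reducible.

No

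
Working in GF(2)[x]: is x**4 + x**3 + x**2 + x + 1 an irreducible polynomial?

Yes

Write h(x) = x**4 + x**3 + x**2 + x + 1.
Check for roots in GF(2): h(0) = 1; h(1) = 1.
No roots, so no linear factors.
Monic irreducibles of degree 2 over GF(2): x**2 + x + 1.
None of them divide h (all give nonzero remainder).
No irreducible factor of degree ≤ 2 exists, so h is irreducible over GF(2).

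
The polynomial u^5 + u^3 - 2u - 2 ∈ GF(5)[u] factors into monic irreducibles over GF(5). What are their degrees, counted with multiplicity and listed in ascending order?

5

Write g(u) = u^5 + u^3 - 2u - 2.
Roots in GF(5): g(0) = 3; g(1) = 3; g(2) = 4; g(3) = 2; g(4) = 3.
Complete factorization: g(u) = (u^5 + u^3 - 2u - 2).
Factor degrees with multiplicity: 5 = 5.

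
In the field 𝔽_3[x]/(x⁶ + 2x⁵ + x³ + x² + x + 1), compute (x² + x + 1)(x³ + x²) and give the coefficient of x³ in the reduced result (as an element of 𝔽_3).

2

Multiply in 𝔽_3[x]: (x² + x + 1)·(x³ + x²) = x⁵ + 2x⁴ + 2x³ + x².
Reduced: x⁵ + 2x⁴ + 2x³ + x².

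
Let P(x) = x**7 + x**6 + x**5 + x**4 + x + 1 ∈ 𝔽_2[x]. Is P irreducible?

No

Check for roots in 𝔽_2: P(0) = 1; P(1) = 0 → root.
P(1) = 0, so (x − 1) divides P(x); P is reducible.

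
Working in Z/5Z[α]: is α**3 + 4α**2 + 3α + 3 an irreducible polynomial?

Write m(α) = α**3 + 4α**2 + 3α + 3.
Check for roots in Z/5Z: m(0) = 3; m(1) = 1; m(2) = 3; m(3) = 0 → root; m(4) = 3.
m(3) = 0, so (α − 3) divides m(α); m is reducible.

No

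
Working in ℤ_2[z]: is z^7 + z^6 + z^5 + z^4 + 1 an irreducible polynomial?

Write m(z) = z^7 + z^6 + z^5 + z^4 + 1.
Check for roots in ℤ_2: m(0) = 1; m(1) = 1.
No roots, so no linear factors.
Monic irreducibles of degree 2 over GF(2): z^2 + z + 1.
None of them divide m (all give nonzero remainder).
Monic irreducibles of degree 3 over GF(2): z^3 + z + 1, z^3 + z^2 + 1.
None of them divide m (all give nonzero remainder).
No irreducible factor of degree ≤ 3 exists, so m is irreducible over GF(2).

Yes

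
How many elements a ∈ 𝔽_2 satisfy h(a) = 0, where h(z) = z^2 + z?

2

Evaluate at each of the 2 elements of 𝔽_2:
h(0) = 0 → root; h(1) = 0 → root.
Roots: {0, 1}.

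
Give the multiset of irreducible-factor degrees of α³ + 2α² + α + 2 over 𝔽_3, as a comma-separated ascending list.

Write h(α) = α³ + 2α² + α + 2.
Roots in 𝔽_3: h(0) = 2; h(1) = 0 → root; h(2) = 2.
Linear factors from roots: (α + 2).
Complete factorization: h(α) = (α + 2)·(α² + 1).
Factor degrees with multiplicity: 1 + 2 = 3.

1, 2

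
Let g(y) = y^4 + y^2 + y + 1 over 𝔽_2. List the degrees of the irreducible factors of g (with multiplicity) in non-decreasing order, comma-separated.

Roots in 𝔽_2: g(0) = 1; g(1) = 0 → root.
Linear factors from roots: (y + 1).
Complete factorization: g(y) = (y + 1)·(y^3 + y^2 + 1).
Factor degrees with multiplicity: 1 + 3 = 4.

1, 3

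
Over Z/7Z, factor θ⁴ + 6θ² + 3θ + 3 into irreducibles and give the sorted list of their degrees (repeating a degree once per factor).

Write h(θ) = θ⁴ + 6θ² + 3θ + 3.
Linear factors from roots: (θ + 5), (θ + 4), (θ + 1).
Complete factorization: h(θ) = (θ + 1)·(θ + 5)·(θ + 4)^2.
Factor degrees with multiplicity: 1 + 1 + 1 + 1 = 4.

1, 1, 1, 1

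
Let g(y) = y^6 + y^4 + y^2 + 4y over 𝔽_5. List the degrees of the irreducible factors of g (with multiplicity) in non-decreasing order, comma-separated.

Roots in 𝔽_5: g(0) = 0 → root; g(1) = 2; g(2) = 2; g(3) = 1; g(4) = 4.
Linear factors from roots: (y).
Complete factorization: g(y) = (y)·(y^2 + 2y + 4)·(y^3 + 3y^2 + y + 1).
Factor degrees with multiplicity: 1 + 2 + 3 = 6.

1, 2, 3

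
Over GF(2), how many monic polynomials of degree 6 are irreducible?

9

x^(2^6) − x is the product of all monic irreducibles of degree dividing 6; Möbius inversion gives N = (1/6) Σ μ(6/d)·2^d.
Divisors of 6: 1, 2, 3, 6; μ(6/d) for each: 1, -1, -1, 1.
Σ = 2^1 − 2^2 − 2^3 + 2^6 = 54.
N = 54/6 = 9.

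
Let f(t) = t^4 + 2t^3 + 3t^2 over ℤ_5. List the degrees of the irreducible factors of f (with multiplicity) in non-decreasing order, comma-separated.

1, 1, 2

Roots in ℤ_5: f(0) = 0 → root; f(1) = 1; f(2) = 4; f(3) = 2; f(4) = 2.
Linear factors from roots: (t).
Complete factorization: f(t) = (t)^2·(t^2 + 2t + 3).
Factor degrees with multiplicity: 1 + 1 + 2 = 4.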